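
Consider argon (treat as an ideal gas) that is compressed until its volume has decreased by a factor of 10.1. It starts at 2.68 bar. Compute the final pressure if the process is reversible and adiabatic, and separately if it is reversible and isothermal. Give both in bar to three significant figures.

adiabatic: 126 bar; isothermal: 27.1 bar

For a monatomic ideal gas γ = 5/3.
Isothermal: P₂ = P₁(V₁/V₂) = 2.68×10.1 = 27.07 bar.
Adiabatic: P₂ = P₁(V₁/V₂)^γ = 2.68×10.1^(5/3) = 126.5 bar.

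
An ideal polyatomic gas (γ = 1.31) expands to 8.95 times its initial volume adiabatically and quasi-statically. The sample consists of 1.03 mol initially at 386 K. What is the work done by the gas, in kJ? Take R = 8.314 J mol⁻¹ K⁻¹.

Adiabatic: T₁V₁^(γ−1) = T₂V₂^(γ−1) ⇒ T₂ = T₁ (V₁/V₂)^(γ−1).
T₂ = 386 × (1/8.95)^(0.31) = 195.7 K.
Q = 0, so ΔU = W_on_gas = nCᵥΔT with Cᵥ = R/(γ−1) = 26.82 J/(mol·K).
ΔU = 1.03 × 26.82 × (195.7 − 386) = -5258 J.
Work done by the gas = −ΔU = 5258 J.

W ≈ 5.26 kJ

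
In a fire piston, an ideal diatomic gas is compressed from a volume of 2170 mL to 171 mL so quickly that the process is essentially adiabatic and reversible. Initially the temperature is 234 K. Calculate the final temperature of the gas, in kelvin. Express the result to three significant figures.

T₂ ≈ 647 K

Adiabatic: T₁V₁^(γ−1) = T₂V₂^(γ−1) ⇒ T₂ = T₁ (V₁/V₂)^(γ−1).
For a diatomic ideal gas γ = 7/5, so γ−1 = 2/5.
T₂ = 234 × (2170/171)^(2/5) = 646.5 K.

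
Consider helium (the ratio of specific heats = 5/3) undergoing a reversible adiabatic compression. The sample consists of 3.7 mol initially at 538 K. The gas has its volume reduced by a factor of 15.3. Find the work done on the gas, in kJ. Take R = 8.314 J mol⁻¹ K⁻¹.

For a reversible adiabat TV^(γ−1) is constant, so T₂ = T₁ (V₁/V₂)^(γ−1).
T₂ = 538 × 15.3^(2/3) = 3316 K.
Q = 0, so ΔU = W_on_gas = nCᵥΔT with Cᵥ = R/(γ−1) = 12.47 J/(mol·K).
ΔU = 3.7 × 12.47 × (3316 − 538) = 128200 J.

W ≈ 128 kJ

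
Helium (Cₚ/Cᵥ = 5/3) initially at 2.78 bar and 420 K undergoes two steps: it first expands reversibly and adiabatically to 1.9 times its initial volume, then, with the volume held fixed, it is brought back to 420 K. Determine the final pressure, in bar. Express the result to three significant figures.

P₃ ≈ 1.46 bar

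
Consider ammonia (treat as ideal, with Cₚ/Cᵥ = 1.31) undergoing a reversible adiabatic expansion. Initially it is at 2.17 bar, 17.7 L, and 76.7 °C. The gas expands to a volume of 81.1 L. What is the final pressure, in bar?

P₂ ≈ 0.295 bar

Since PV^γ is constant along a reversible adiabat, P₂ = P₁ (V₁/V₂)^γ.
P₂ = 2.17 × (17.7/81.1)^(1.31) = 0.2955 bar.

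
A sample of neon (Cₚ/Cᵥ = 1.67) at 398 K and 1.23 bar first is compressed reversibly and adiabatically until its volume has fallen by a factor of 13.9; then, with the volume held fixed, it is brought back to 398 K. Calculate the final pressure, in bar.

Adiabatic step (PV^γ = const): P₂ = 1.23×13.9^(1.67) = 99.71 bar; T₂ = 398×13.9^(0.67) = 2321 K.
Isochoric: P₃ = P₂(T₃/T₂) = 99.71 × (398/2321) = 17.1 bar.

P₃ ≈ 17.1 bar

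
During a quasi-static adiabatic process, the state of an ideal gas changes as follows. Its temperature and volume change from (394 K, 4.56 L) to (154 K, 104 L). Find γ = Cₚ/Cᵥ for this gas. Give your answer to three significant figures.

TV^(γ−1) = const ⇒ γ − 1 = ln(T₂/T₁) / ln(V₁/V₂).
γ = 1 + ln(154/394) / ln(4.56/104) = 1.3.

γ ≈ 1.30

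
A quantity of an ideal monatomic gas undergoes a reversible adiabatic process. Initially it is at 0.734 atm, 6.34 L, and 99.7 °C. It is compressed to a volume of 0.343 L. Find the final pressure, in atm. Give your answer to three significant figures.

Adiabatic: P₁V₁^γ = P₂V₂^γ ⇒ P₂ = P₁ (V₁/V₂)^γ.
γ = 5/3 for a monatomic ideal gas.
P₂ = 0.734 × (6.34/0.343)^(5/3) = 94.85 atm.

P₂ ≈ 94.8 atm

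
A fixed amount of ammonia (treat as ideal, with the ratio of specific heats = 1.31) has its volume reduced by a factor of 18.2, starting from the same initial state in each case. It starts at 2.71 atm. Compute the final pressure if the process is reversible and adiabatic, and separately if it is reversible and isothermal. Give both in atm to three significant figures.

adiabatic: 121 atm; isothermal: 49.3 atm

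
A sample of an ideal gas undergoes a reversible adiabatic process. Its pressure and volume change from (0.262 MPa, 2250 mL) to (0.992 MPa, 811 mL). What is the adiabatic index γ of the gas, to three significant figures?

γ ≈ 1.30

PV^γ = const ⇒ γ = ln(P₂/P₁) / ln(V₁/V₂).
γ = ln(0.992/0.262) / ln(2250/811) = 1.305.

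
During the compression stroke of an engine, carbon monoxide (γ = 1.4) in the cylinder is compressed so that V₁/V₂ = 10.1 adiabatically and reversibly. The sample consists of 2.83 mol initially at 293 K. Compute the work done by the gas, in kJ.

W ≈ -26.2 kJ

Adiabatic: T₁V₁^(γ−1) = T₂V₂^(γ−1) ⇒ T₂ = T₁ (V₁/V₂)^(γ−1).
T₂ = 293 × 10.1^(0.4) = 738.9 K.
Q = 0, so ΔU = W_on_gas = nCᵥΔT with Cᵥ = R/(γ−1) = 20.79 J/(mol·K).
ΔU = 2.83 × 20.79 × (738.9 − 293) = 26230 J.
Work done by the gas = −ΔU = -26230 J.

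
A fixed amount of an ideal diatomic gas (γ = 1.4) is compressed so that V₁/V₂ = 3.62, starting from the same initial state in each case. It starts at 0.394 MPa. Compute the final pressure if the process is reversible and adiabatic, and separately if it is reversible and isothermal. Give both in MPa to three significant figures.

adiabatic: 2.39 MPa; isothermal: 1.43 MPa

Isothermal: P₂ = P₁(V₁/V₂) = 0.394×3.62 = 1.426 MPa.
Adiabatic: P₂ = P₁(V₁/V₂)^γ = 0.394×3.62^(1.4) = 2.386 MPa.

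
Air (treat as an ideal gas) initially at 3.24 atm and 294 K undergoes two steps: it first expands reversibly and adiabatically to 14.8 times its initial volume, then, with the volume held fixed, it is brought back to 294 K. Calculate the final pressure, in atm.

P₃ ≈ 0.219 atm

For a diatomic ideal gas γ = 7/5.
Adiabatic step (PV^γ = const): P₂ = 3.24×(1/14.8)^(7/5) = 0.0745 atm; T₂ = 294×(1/14.8)^(2/5) = 100.1 K.
Isochoric: P₃ = P₂(T₃/T₂) = 0.0745 × (294/100.1) = 0.2189 atm.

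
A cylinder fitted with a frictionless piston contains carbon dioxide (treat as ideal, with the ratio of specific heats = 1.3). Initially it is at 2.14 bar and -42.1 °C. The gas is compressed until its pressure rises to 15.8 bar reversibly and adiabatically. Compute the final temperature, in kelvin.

Adiabatic: T₂/T₁ = (P₂/P₁)^((γ−1)/γ).
T₁ = -42.1 °C = 231 K.
T₂ = 231 × (15.8/2.14)^(0.231) = 366.5 K.

T₂ ≈ 366 K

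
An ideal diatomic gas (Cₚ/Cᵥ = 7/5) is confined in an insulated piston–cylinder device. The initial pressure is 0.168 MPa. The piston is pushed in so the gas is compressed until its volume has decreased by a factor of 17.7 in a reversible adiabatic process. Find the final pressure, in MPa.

P₂ ≈ 9.39 MPa

Since PV^γ is constant along a reversible adiabat, P₂ = P₁ (V₁/V₂)^γ.
P₂ = 0.168 × 17.7^(7/5) = 9.386 MPa.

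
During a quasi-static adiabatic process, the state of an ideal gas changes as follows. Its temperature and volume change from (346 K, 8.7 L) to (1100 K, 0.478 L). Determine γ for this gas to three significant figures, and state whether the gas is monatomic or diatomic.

TV^(γ−1) = const ⇒ γ − 1 = ln(T₂/T₁) / ln(V₁/V₂).
γ = 1 + ln(1100/346) / ln(8.7/0.478) = 1.399.
γ ≈ 1.40 is close to 7/5, so the gas is diatomic.

γ ≈ 1.40; diatomic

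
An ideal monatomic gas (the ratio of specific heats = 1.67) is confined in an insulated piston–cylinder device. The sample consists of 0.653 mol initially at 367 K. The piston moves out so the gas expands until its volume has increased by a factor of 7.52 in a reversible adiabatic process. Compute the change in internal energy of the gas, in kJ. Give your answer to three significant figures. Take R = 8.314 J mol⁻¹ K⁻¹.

ΔU ≈ -2.20 kJ

For a reversible adiabat TV^(γ−1) is constant, so T₂ = T₁ (V₁/V₂)^(γ−1).
T₂ = 367 × (1/7.52)^(0.67) = 94.97 K.
Q = 0, so ΔU = W_on_gas = nCᵥΔT with Cᵥ = R/(γ−1) = 12.41 J/(mol·K).
ΔU = 0.653 × 12.41 × (94.97 − 367) = -2204 J.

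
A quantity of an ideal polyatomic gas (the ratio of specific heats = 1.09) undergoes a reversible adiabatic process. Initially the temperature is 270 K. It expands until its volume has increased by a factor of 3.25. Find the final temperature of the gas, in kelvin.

T₂ ≈ 243 K

Adiabatic: T₁V₁^(γ−1) = T₂V₂^(γ−1) ⇒ T₂ = T₁ (V₁/V₂)^(γ−1).
T₂ = 270 × (1/3.25)^(0.09) = 242.8 K.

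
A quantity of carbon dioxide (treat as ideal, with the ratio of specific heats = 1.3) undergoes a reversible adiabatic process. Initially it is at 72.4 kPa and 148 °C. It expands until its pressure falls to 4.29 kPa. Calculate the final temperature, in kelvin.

T₂ ≈ 219 K

Adiabatic: T₂/T₁ = (P₂/P₁)^((γ−1)/γ).
T₁ = 148 °C = 421.1 K.
T₂ = 421.1 × (4.29/72.4)^(0.231) = 219.4 K.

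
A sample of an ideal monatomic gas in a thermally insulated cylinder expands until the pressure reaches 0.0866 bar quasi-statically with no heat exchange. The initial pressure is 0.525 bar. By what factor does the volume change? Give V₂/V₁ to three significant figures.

From PV^γ = const, V₂/V₁ = (P₁/P₂)^(1/γ).
For a monatomic ideal gas γ = 5/3.
V₂/V₁ = (0.525/0.0866)^(3/5) = 2.948.

V₂/V₁ ≈ 2.95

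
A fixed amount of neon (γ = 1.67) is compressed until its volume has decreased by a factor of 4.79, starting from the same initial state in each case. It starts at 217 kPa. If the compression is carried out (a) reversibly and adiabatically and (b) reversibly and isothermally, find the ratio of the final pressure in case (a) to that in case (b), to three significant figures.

Isothermal: P_b = P₁(V₁/V₂) = 217×4.79.
Adiabatic: P_a = P₁(V₁/V₂)^γ = 217×4.79^(1.67).
P_a/P_b = (V₁/V₂)^(γ−1) = 4.79^(0.67) = 2.856.

P_adiabatic / P_isothermal ≈ 2.86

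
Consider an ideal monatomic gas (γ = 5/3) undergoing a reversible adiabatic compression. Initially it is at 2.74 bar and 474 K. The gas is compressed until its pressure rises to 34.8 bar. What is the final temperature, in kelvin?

Adiabatic: T₂/T₁ = (P₂/P₁)^((γ−1)/γ).
T₂ = 474 × (34.8/2.74)^(2/5) = 1310 K.

T₂ ≈ 1310 K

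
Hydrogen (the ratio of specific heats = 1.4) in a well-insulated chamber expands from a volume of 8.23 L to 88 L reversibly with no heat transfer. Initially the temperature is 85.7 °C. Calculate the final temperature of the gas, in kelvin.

T₂ ≈ 139 K

Adiabatic: T₁V₁^(γ−1) = T₂V₂^(γ−1) ⇒ T₂ = T₁ (V₁/V₂)^(γ−1).
T₁ = 85.7 °C = 358.8 K.
T₂ = 358.8 × (8.23/88)^(0.4) = 139.1 K.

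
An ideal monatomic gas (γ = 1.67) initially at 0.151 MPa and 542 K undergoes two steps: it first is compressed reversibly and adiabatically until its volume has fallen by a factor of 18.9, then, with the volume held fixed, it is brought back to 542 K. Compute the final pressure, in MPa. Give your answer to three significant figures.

Adiabatic step (PV^γ = const): P₂ = 0.151×18.9^(1.67) = 20.45 MPa; T₂ = 542×18.9^(0.67) = 3884 K.
Isochoric: P₃ = P₂(T₃/T₂) = 20.45 × (542/3884) = 2.854 MPa.

P₃ ≈ 2.85 MPa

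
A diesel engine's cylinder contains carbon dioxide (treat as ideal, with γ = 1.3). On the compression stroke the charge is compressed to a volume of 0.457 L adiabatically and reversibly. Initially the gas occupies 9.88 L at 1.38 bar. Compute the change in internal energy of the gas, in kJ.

P₂ = P₁(V₁/V₂)^γ = 1.38×(9.88/0.457)^(1.3) = 75.02 bar.
For a reversible adiabat, W_by_gas = (P₁V₁ − P₂V₂)/(γ−1).
W_by = (138000×0.00988 − 7.502×10^6×0.000457) / (0.3) = -6883 J.
Q = 0 ⇒ ΔU = −W_by = 6883 J.

ΔU ≈ 6.88 kJ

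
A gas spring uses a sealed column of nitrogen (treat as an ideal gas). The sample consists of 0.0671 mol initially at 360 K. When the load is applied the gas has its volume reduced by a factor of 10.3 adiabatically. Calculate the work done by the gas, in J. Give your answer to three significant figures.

W ≈ -774 J

For a reversible adiabat TV^(γ−1) is constant, so T₂ = T₁ (V₁/V₂)^(γ−1).
γ = 7/5 for a diatomic ideal gas, so γ−1 = 2/5.
T₂ = 360 × 10.3^(2/5) = 915 K.
Q = 0, so ΔU = W_on_gas = nCᵥΔT with Cᵥ = R/(γ−1) = 20.79 J/(mol·K).
ΔU = 0.0671 × 20.79 × (915 − 360) = 774.1 J.
Work done by the gas = −ΔU = -774.1 J.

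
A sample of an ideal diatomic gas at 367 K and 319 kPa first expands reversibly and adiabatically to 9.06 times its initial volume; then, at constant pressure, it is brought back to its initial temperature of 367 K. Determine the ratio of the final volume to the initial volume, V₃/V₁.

For a diatomic ideal gas γ = 7/5.
Adiabatic step: V₂/V₁ = 9.06; T₂ = T₁·(1/9.06)^(2/5) = 152 K.
Isobaric step: V₃/V₂ = T₃/T₂ = 367/152.
V₃/V₁ = (V₂/V₁)(V₃/V₂) = 9.06 × (367/152) = 21.88.

V₃/V₁ ≈ 21.9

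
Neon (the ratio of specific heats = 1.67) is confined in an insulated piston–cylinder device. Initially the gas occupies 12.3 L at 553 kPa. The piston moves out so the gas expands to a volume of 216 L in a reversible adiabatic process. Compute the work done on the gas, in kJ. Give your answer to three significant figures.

W ≈ -8.66 kJ

P₂ = P₁(V₁/V₂)^γ = 553×(12.3/216)^(1.67) = 4.617 kPa.
For a reversible adiabat, W_by_gas = (P₁V₁ − P₂V₂)/(γ−1).
W_by = (553000×0.0123 − 4617×0.216) / (0.67) = 8664 J.
W_on_gas = −W_by = -8664 J.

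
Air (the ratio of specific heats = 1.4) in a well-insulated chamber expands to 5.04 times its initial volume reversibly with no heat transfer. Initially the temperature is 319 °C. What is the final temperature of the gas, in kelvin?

T₂ ≈ 310 K

For a reversible adiabat TV^(γ−1) is constant, so T₂ = T₁ (V₁/V₂)^(γ−1).
T₁ = 319 °C = 592.1 K.
T₂ = 592.1 × (1/5.04)^(0.4) = 310.1 K.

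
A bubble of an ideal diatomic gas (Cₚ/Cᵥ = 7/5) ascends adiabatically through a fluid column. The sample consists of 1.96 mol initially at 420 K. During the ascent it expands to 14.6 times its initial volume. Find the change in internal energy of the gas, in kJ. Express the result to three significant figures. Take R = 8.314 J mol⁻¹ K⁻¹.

ΔU ≈ -11.3 kJ

Adiabatic: T₁V₁^(γ−1) = T₂V₂^(γ−1) ⇒ T₂ = T₁ (V₁/V₂)^(γ−1).
T₂ = 420 × (1/14.6)^(2/5) = 143.7 K.
Q = 0, so ΔU = W_on_gas = nCᵥΔT with Cᵥ = R/(γ−1) = 20.79 J/(mol·K).
ΔU = 1.96 × 20.79 × (143.7 − 420) = -11260 J.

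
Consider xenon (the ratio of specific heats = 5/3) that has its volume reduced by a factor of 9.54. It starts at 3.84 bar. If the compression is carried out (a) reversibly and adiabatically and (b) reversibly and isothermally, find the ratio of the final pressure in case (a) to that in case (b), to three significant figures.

P_adiabatic / P_isothermal ≈ 4.50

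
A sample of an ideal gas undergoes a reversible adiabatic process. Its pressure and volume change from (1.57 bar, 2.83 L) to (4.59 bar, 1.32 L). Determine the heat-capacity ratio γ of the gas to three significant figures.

γ ≈ 1.41

PV^γ = const ⇒ γ = ln(P₂/P₁) / ln(V₁/V₂).
γ = ln(4.59/1.57) / ln(2.83/1.32) = 1.407.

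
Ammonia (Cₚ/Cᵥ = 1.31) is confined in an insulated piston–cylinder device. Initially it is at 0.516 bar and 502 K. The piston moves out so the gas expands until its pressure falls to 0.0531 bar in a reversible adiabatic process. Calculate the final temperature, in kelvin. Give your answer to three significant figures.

Adiabatic: T₂/T₁ = (P₂/P₁)^((γ−1)/γ).
T₂ = 502 × (0.0531/0.516)^(0.237) = 293.1 K.

T₂ ≈ 293 K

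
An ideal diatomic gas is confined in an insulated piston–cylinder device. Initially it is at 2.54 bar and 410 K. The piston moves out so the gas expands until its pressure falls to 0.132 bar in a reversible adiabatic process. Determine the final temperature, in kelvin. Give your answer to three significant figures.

Adiabatic: T₂/T₁ = (P₂/P₁)^((γ−1)/γ).
For a diatomic ideal gas γ = 7/5, so (γ−1)/γ = 2/7.
T₂ = 410 × (0.132/2.54)^(2/7) = 176.1 K.

T₂ ≈ 176 K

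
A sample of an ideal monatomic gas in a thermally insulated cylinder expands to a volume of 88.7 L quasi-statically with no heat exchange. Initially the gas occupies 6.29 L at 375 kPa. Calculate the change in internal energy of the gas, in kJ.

ΔU ≈ -2.93 kJ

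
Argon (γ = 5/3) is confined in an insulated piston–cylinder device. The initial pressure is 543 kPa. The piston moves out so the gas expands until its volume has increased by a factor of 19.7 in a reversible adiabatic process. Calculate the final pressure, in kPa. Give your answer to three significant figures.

Since PV^γ is constant along a reversible adiabat, P₂ = P₁ (V₁/V₂)^γ.
P₂ = 543 × (1/19.7)^(5/3) = 3.779 kPa.

P₂ ≈ 3.78 kPa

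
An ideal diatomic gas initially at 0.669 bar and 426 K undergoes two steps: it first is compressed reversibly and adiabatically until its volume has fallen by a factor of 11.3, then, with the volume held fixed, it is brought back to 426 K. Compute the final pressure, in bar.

P₃ ≈ 7.56 bar

For a diatomic ideal gas γ = 7/5.
Adiabatic step (PV^γ = const): P₂ = 0.669×11.3^(7/5) = 19.94 bar; T₂ = 426×11.3^(2/5) = 1124 K.
Isochoric: P₃ = P₂(T₃/T₂) = 19.94 × (426/1124) = 7.56 bar.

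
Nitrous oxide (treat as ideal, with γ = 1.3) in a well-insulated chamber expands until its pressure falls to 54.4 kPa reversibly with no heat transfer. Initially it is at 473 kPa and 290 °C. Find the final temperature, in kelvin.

Along an adiabat T P^((1−γ)/γ) is constant, so T₂ = T₁ (P₂/P₁)^((γ−1)/γ).
T₁ = 290 °C = 563.1 K.
T₂ = 563.1 × (54.4/473)^(0.231) = 341.9 K.

T₂ ≈ 342 K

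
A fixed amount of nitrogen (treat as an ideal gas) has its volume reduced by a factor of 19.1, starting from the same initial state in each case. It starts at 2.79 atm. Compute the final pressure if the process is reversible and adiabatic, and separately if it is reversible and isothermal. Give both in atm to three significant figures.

adiabatic: 173 atm; isothermal: 53.3 atm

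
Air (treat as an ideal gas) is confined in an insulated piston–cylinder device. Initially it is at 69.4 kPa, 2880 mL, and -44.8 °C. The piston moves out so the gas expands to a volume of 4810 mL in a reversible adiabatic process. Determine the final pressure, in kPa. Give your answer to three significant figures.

Adiabatic: P₁V₁^γ = P₂V₂^γ ⇒ P₂ = P₁ (V₁/V₂)^γ.
γ = 7/5 for a diatomic ideal gas.
P₂ = 69.4 × (2880/4810)^(7/5) = 33.85 kPa.

P₂ ≈ 33.8 kPa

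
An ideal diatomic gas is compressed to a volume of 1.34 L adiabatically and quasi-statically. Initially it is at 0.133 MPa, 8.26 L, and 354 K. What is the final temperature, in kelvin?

Adiabatic: T₁V₁^(γ−1) = T₂V₂^(γ−1) ⇒ T₂ = T₁ (V₁/V₂)^(γ−1).
γ = 7/5 for a diatomic ideal gas.
T₂ = 354 × (8.26/1.34)^(2/5) = 732.7 K.

T₂ ≈ 733 K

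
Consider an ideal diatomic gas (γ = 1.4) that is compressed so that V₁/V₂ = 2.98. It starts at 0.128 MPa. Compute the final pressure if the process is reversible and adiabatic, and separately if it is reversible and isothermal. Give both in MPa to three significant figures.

adiabatic: 0.590 MPa; isothermal: 0.381 MPa

Isothermal: P₂ = P₁(V₁/V₂) = 0.128×2.98 = 0.3814 MPa.
Adiabatic: P₂ = P₁(V₁/V₂)^γ = 0.128×2.98^(1.4) = 0.5904 MPa.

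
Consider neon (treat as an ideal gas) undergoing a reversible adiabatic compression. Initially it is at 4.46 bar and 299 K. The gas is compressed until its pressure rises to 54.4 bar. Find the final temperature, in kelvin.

Along an adiabat T P^((1−γ)/γ) is constant, so T₂ = T₁ (P₂/P₁)^((γ−1)/γ).
For a monatomic ideal gas γ = 5/3, so (γ−1)/γ = 2/5.
T₂ = 299 × (54.4/4.46)^(2/5) = 813.2 K.

T₂ ≈ 813 K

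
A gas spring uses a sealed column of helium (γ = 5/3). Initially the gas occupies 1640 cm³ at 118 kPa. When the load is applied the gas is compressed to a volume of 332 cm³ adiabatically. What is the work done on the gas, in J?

W ≈ 552 J

P₂ = P₁(V₁/V₂)^γ = 118×(1640/332)^(5/3) = 1691 kPa.
For a reversible adiabat, W_by_gas = (P₁V₁ − P₂V₂)/(γ−1).
W_by = (118000×0.00164 − 1.691×10^6×0.000332) / (2/3) = -551.7 J.
W_on_gas = −W_by = 551.7 J.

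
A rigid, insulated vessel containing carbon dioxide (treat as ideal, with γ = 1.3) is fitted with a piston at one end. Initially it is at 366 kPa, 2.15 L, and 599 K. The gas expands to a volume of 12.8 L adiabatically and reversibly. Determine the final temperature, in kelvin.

T₂ ≈ 351 K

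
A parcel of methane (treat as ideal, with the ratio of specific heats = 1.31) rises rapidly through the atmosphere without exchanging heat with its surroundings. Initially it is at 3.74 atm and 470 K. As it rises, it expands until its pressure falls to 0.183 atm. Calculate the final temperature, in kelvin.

T₂ ≈ 230 K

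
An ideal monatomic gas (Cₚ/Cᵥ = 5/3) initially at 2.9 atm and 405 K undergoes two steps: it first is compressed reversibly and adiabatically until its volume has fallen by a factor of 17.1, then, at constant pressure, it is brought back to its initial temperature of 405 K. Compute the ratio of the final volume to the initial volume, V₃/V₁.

V₃/V₁ ≈ 0.00881

Adiabatic step: V₂/V₁ = 0.05848; T₂ = T₁·17.1^(2/3) = 2688 K.
Isobaric step: V₃/V₂ = T₃/T₂ = 405/2688.
V₃/V₁ = (V₂/V₁)(V₃/V₂) = 0.05848 × (405/2688) = 0.008811.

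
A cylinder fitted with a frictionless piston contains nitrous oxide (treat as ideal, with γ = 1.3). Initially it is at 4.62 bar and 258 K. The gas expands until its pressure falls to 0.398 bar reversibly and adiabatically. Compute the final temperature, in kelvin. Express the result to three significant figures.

T₂ ≈ 147 K

Adiabatic: T₂/T₁ = (P₂/P₁)^((γ−1)/γ).
T₂ = 258 × (0.398/4.62)^(0.231) = 146.5 K.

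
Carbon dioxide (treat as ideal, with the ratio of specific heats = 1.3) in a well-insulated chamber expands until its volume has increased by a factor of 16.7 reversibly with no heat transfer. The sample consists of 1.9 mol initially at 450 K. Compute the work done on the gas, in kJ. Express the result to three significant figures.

Adiabatic: T₁V₁^(γ−1) = T₂V₂^(γ−1) ⇒ T₂ = T₁ (V₁/V₂)^(γ−1).
T₂ = 450 × (1/16.7)^(0.3) = 193.4 K.
Q = 0, so ΔU = W_on_gas = nCᵥΔT with Cᵥ = R/(γ−1) = 27.71 J/(mol·K).
ΔU = 1.9 × 27.71 × (193.4 − 450) = -13510 J.

W ≈ -13.5 kJ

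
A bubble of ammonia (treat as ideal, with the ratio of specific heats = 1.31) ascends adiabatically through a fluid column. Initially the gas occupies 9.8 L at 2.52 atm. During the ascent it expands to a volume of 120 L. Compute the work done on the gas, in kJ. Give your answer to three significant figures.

P₂ = P₁(V₁/V₂)^γ = 2.52×(9.8/120)^(1.31) = 0.09466 atm.
For a reversible adiabat, W_by_gas = (P₁V₁ − P₂V₂)/(γ−1).
W_by = (255300×0.0098 − 9592×0.12) / (0.31) = 4359 J.
W_on_gas = −W_by = -4359 J.

W ≈ -4.36 kJ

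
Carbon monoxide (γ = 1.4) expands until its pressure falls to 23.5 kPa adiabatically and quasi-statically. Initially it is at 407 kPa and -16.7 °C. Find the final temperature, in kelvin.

T₂ ≈ 114 K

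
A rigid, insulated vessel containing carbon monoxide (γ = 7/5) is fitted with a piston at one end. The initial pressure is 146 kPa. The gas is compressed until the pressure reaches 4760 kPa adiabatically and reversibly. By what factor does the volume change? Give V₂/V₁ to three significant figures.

V₂/V₁ ≈ 0.0830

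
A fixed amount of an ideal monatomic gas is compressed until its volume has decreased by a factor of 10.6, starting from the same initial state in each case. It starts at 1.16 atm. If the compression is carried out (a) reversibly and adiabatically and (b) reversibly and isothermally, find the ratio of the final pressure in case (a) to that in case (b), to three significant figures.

For a monatomic ideal gas γ = 5/3.
Isothermal: P_b = P₁(V₁/V₂) = 1.16×10.6.
Adiabatic: P_a = P₁(V₁/V₂)^γ = 1.16×10.6^(5/3).
P_a/P_b = (V₁/V₂)^(γ−1) = 10.6^(2/3) = 4.825.

P_adiabatic / P_isothermal ≈ 4.83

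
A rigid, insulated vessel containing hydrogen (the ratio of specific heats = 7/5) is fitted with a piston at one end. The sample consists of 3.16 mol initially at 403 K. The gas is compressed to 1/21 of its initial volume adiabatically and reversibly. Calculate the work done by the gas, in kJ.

For a reversible adiabat TV^(γ−1) is constant, so T₂ = T₁ (V₁/V₂)^(γ−1).
T₂ = 403 × 21^(2/5) = 1362 K.
Q = 0, so ΔU = W_on_gas = nCᵥΔT with Cᵥ = R/(γ−1) = 20.79 J/(mol·K).
ΔU = 3.16 × 20.79 × (1362 − 403) = 62990 J.
Work done by the gas = −ΔU = -62990 J.

W ≈ -63.0 kJ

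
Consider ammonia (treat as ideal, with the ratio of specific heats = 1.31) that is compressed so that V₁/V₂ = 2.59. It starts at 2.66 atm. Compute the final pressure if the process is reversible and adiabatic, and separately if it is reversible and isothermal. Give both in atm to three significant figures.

adiabatic: 9.25 atm; isothermal: 6.89 atm

Isothermal: P₂ = P₁(V₁/V₂) = 2.66×2.59 = 6.889 atm.
Adiabatic: P₂ = P₁(V₁/V₂)^γ = 2.66×2.59^(1.31) = 9.253 atm.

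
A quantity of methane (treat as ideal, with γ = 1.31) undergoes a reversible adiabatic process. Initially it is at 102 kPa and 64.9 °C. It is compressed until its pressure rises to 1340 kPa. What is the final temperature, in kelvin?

T₂ ≈ 622 K

Adiabatic: T₂/T₁ = (P₂/P₁)^((γ−1)/γ).
T₁ = 64.9 °C = 338 K.
T₂ = 338 × (1340/102)^(0.237) = 621.8 K.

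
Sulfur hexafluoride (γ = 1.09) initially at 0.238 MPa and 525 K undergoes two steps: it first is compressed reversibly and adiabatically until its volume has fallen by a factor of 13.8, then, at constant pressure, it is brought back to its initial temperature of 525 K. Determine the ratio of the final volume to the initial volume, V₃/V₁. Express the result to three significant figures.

Adiabatic step: V₂/V₁ = 0.07246; T₂ = T₁·13.8^(0.09) = 664.9 K.
Isobaric step: V₃/V₂ = T₃/T₂ = 525/664.9.
V₃/V₁ = (V₂/V₁)(V₃/V₂) = 0.07246 × (525/664.9) = 0.05722.

V₃/V₁ ≈ 0.0572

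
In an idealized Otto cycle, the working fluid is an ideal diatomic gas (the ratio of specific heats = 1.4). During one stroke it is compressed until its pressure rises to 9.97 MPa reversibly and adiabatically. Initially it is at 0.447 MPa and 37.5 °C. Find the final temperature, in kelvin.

Adiabatic: T₂/T₁ = (P₂/P₁)^((γ−1)/γ).
T₁ = 37.5 °C = 310.6 K.
T₂ = 310.6 × (9.97/0.447)^(0.286) = 754.3 K.

T₂ ≈ 754 K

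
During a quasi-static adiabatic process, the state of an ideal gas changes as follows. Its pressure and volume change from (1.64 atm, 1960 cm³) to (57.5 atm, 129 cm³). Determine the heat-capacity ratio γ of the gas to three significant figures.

γ ≈ 1.31

PV^γ = const ⇒ γ = ln(P₂/P₁) / ln(V₁/V₂).
γ = ln(57.5/1.64) / ln(1960/129) = 1.307.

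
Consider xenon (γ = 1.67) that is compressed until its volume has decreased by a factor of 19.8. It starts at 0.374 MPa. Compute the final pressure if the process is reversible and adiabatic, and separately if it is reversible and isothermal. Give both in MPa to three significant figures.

Isothermal: P₂ = P₁(V₁/V₂) = 0.374×19.8 = 7.405 MPa.
Adiabatic: P₂ = P₁(V₁/V₂)^γ = 0.374×19.8^(1.67) = 54.74 MPa.

adiabatic: 54.7 MPa; isothermal: 7.41 MPa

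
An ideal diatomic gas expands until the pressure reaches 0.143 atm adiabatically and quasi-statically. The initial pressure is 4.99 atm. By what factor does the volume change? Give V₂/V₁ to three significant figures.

V₂/V₁ ≈ 12.6

From PV^γ = const, V₂/V₁ = (P₁/P₂)^(1/γ).
For a diatomic ideal gas γ = 7/5.
V₂/V₁ = (4.99/0.143)^(5/7) = 12.65.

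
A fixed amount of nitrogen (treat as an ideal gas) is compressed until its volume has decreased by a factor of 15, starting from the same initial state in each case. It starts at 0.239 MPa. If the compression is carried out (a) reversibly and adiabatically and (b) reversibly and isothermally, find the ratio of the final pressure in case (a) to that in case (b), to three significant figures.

P_adiabatic / P_isothermal ≈ 2.95

For a diatomic ideal gas γ = 7/5.
Isothermal: P_b = P₁(V₁/V₂) = 0.239×15.
Adiabatic: P_a = P₁(V₁/V₂)^γ = 0.239×15^(7/5).
P_a/P_b = (V₁/V₂)^(γ−1) = 15^(2/5) = 2.954.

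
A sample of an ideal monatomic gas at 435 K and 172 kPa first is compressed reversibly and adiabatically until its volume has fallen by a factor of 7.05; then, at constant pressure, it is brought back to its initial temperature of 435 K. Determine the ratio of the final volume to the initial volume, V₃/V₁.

For a monatomic ideal gas γ = 5/3.
Adiabatic step: V₂/V₁ = 0.1418; T₂ = T₁·7.05^(2/3) = 1599 K.
Isobaric step: V₃/V₂ = T₃/T₂ = 435/1599.
V₃/V₁ = (V₂/V₁)(V₃/V₂) = 0.1418 × (435/1599) = 0.03858.

V₃/V₁ ≈ 0.0386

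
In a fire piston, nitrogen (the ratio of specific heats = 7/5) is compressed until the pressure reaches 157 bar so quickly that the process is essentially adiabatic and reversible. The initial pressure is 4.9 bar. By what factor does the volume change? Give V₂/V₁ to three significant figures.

From PV^γ = const, V₂/V₁ = (P₁/P₂)^(1/γ).
V₂/V₁ = (4.9/157)^(5/7) = 0.08404.

V₂/V₁ ≈ 0.0840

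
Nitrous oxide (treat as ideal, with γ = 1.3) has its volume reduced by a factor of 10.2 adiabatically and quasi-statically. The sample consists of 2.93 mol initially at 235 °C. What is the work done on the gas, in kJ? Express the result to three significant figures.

W ≈ 41.6 kJ

For a reversible adiabat TV^(γ−1) is constant, so T₂ = T₁ (V₁/V₂)^(γ−1).
T₁ = 235 °C = 508.1 K.
T₂ = 508.1 × 10.2^(0.3) = 1020 K.
Q = 0, so ΔU = W_on_gas = nCᵥΔT with Cᵥ = R/(γ−1) = 27.71 J/(mol·K).
ΔU = 2.93 × 27.71 × (1020 − 508.1) = 41560 J.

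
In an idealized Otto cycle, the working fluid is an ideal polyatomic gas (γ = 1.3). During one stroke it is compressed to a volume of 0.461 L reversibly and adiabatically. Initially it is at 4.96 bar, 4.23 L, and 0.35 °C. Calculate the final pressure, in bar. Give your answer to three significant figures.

Since PV^γ is constant along a reversible adiabat, P₂ = P₁ (V₁/V₂)^γ.
P₂ = 4.96 × (4.23/0.461)^(1.3) = 88.49 bar.

P₂ ≈ 88.5 bar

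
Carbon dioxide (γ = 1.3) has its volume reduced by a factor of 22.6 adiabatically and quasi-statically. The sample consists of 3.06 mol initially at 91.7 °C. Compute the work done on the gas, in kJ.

For a reversible adiabat TV^(γ−1) is constant, so T₂ = T₁ (V₁/V₂)^(γ−1).
T₁ = 91.7 °C = 364.8 K.
T₂ = 364.8 × 22.6^(0.3) = 929.7 K.
Q = 0, so ΔU = W_on_gas = nCᵥΔT with Cᵥ = R/(γ−1) = 27.71 J/(mol·K).
ΔU = 3.06 × 27.71 × (929.7 − 364.8) = 47900 J.

W ≈ 47.9 kJ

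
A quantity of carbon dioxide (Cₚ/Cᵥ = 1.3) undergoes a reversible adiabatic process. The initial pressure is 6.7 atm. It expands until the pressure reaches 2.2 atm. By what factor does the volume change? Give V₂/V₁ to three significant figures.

From PV^γ = const, V₂/V₁ = (P₁/P₂)^(1/γ).
V₂/V₁ = (6.7/2.2)^(0.769) = 2.355.

V₂/V₁ ≈ 2.36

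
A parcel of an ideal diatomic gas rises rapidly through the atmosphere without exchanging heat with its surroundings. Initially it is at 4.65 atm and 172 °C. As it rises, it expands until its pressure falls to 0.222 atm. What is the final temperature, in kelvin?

T₂ ≈ 187 K

Along an adiabat T P^((1−γ)/γ) is constant, so T₂ = T₁ (P₂/P₁)^((γ−1)/γ).
For a diatomic ideal gas γ = 7/5, so (γ−1)/γ = 2/7.
T₁ = 172 °C = 445.1 K.
T₂ = 445.1 × (0.222/4.65)^(2/7) = 186.7 K.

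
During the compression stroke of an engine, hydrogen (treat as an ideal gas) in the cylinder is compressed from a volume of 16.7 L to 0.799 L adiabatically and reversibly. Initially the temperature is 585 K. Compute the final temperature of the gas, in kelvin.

Adiabatic: T₁V₁^(γ−1) = T₂V₂^(γ−1) ⇒ T₂ = T₁ (V₁/V₂)^(γ−1).
For a diatomic ideal gas γ = 7/5, so γ−1 = 2/5.
T₂ = 585 × (16.7/0.799)^(2/5) = 1973 K.

T₂ ≈ 1970 K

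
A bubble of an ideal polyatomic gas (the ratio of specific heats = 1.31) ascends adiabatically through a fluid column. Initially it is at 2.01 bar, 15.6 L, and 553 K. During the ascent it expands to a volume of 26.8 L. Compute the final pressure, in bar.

Since PV^γ is constant along a reversible adiabat, P₂ = P₁ (V₁/V₂)^γ.
P₂ = 2.01 × (15.6/26.8)^(1.31) = 0.9893 bar.

P₂ ≈ 0.989 bar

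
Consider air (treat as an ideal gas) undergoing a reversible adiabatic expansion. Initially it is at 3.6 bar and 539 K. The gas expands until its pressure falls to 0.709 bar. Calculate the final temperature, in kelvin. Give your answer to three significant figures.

T₂ ≈ 339 K

Adiabatic: T₂/T₁ = (P₂/P₁)^((γ−1)/γ).
For a diatomic ideal gas γ = 7/5, so (γ−1)/γ = 2/7.
T₂ = 539 × (0.709/3.6)^(2/7) = 338.8 K.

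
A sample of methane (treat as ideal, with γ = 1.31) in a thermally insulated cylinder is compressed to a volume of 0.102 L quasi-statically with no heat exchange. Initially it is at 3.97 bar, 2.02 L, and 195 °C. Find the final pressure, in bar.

Since PV^γ is constant along a reversible adiabat, P₂ = P₁ (V₁/V₂)^γ.
P₂ = 3.97 × (2.02/0.102)^(1.31) = 198.4 bar.

P₂ ≈ 198 bar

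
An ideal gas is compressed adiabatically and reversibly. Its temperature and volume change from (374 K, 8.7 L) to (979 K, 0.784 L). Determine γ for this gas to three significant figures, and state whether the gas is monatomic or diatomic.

TV^(γ−1) = const ⇒ γ − 1 = ln(T₂/T₁) / ln(V₁/V₂).
γ = 1 + ln(979/374) / ln(8.7/0.784) = 1.4.
γ ≈ 1.40 is close to 7/5, so the gas is diatomic.

γ ≈ 1.40; diatomic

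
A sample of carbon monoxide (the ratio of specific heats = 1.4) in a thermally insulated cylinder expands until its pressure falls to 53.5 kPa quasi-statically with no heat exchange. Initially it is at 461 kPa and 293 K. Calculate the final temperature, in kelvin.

Adiabatic: T₂/T₁ = (P₂/P₁)^((γ−1)/γ).
T₂ = 293 × (53.5/461)^(0.286) = 158.4 K.

T₂ ≈ 158 K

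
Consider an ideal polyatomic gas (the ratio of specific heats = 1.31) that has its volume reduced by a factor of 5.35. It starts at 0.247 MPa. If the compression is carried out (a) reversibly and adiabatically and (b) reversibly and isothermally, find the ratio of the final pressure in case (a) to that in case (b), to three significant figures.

Isothermal: P_b = P₁(V₁/V₂) = 0.247×5.35.
Adiabatic: P_a = P₁(V₁/V₂)^γ = 0.247×5.35^(1.31).
P_a/P_b = (V₁/V₂)^(γ−1) = 5.35^(0.31) = 1.682.

P_adiabatic / P_isothermal ≈ 1.68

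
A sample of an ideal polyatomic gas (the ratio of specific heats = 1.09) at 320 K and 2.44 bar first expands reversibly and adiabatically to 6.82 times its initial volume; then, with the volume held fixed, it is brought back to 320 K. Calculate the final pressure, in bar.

P₃ ≈ 0.358 bar

Adiabatic step (PV^γ = const): P₂ = 2.44×(1/6.82)^(1.09) = 0.301 bar; T₂ = 320×(1/6.82)^(0.09) = 269.2 K.
Isochoric: P₃ = P₂(T₃/T₂) = 0.301 × (320/269.2) = 0.3578 bar.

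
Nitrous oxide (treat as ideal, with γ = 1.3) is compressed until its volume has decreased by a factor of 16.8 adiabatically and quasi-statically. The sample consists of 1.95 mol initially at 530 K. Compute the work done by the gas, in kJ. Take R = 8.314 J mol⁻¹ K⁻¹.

W ≈ -38.1 kJ

For a reversible adiabat TV^(γ−1) is constant, so T₂ = T₁ (V₁/V₂)^(γ−1).
T₂ = 530 × 16.8^(0.3) = 1236 K.
Q = 0, so ΔU = W_on_gas = nCᵥΔT with Cᵥ = R/(γ−1) = 27.71 J/(mol·K).
ΔU = 1.95 × 27.71 × (1236 − 530) = 38130 J.
Work done by the gas = −ΔU = -38130 J.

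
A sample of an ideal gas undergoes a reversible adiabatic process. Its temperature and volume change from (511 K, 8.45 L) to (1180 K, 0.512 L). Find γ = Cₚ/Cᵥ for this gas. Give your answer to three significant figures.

TV^(γ−1) = const ⇒ γ − 1 = ln(T₂/T₁) / ln(V₁/V₂).
γ = 1 + ln(1180/511) / ln(8.45/0.512) = 1.299.

γ ≈ 1.30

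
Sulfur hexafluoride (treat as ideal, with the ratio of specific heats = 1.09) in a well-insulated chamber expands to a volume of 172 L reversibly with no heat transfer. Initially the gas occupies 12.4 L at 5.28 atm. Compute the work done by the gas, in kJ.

P₂ = P₁(V₁/V₂)^γ = 5.28×(12.4/172)^(1.09) = 0.3004 atm.
For a reversible adiabat, W_by_gas = (P₁V₁ − P₂V₂)/(γ−1).
W_by = (535000×0.0124 − 30440×0.172) / (0.09) = 15540 J.

W ≈ 15.5 kJ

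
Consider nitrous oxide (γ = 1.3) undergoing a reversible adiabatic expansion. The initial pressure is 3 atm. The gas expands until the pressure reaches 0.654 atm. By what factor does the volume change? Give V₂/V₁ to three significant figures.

From PV^γ = const, V₂/V₁ = (P₁/P₂)^(1/γ).
V₂/V₁ = (3/0.654)^(0.769) = 3.228.

V₂/V₁ ≈ 3.23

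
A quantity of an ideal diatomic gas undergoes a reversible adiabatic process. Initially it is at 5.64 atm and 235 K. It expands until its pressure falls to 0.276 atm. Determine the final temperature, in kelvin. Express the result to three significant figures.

Along an adiabat T P^((1−γ)/γ) is constant, so T₂ = T₁ (P₂/P₁)^((γ−1)/γ).
For a diatomic ideal gas γ = 7/5, so (γ−1)/γ = 2/7.
T₂ = 235 × (0.276/5.64)^(2/7) = 99.24 K.

T₂ ≈ 99.2 K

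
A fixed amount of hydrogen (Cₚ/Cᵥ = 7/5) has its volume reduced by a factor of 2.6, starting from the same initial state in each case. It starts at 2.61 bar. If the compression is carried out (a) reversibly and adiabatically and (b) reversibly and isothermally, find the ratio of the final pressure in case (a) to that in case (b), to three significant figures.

P_adiabatic / P_isothermal ≈ 1.47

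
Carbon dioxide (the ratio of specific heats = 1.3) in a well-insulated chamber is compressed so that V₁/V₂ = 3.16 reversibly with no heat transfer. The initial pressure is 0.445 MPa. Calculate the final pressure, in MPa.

P₂ ≈ 1.99 MPa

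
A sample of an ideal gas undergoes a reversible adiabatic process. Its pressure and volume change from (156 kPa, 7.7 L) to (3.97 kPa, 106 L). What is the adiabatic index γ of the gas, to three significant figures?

γ ≈ 1.40

PV^γ = const ⇒ γ = ln(P₂/P₁) / ln(V₁/V₂).
γ = ln(3.97/156) / ln(7.7/106) = 1.4.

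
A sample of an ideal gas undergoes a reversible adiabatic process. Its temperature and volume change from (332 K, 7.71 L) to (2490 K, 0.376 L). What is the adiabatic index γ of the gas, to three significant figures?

TV^(γ−1) = const ⇒ γ − 1 = ln(T₂/T₁) / ln(V₁/V₂).
γ = 1 + ln(2490/332) / ln(7.71/0.376) = 1.667.

γ ≈ 1.67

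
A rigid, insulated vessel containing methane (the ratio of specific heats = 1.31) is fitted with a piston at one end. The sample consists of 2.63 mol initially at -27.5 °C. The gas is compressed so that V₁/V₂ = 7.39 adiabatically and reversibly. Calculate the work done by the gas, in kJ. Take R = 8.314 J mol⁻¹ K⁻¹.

Adiabatic: T₁V₁^(γ−1) = T₂V₂^(γ−1) ⇒ T₂ = T₁ (V₁/V₂)^(γ−1).
T₁ = -27.5 °C = 245.6 K.
T₂ = 245.6 × 7.39^(0.31) = 456.7 K.
Q = 0, so ΔU = W_on_gas = nCᵥΔT with Cᵥ = R/(γ−1) = 26.82 J/(mol·K).
ΔU = 2.63 × 26.82 × (456.7 − 245.6) = 14880 J.
Work done by the gas = −ΔU = -14880 J.

W ≈ -14.9 kJ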